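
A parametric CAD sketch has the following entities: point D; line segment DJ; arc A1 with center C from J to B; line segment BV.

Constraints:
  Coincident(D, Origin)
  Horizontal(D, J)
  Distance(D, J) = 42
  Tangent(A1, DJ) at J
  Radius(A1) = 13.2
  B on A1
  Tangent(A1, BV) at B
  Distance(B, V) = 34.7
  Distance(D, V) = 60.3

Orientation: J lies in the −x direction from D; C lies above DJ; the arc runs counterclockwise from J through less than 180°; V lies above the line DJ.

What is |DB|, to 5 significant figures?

32.738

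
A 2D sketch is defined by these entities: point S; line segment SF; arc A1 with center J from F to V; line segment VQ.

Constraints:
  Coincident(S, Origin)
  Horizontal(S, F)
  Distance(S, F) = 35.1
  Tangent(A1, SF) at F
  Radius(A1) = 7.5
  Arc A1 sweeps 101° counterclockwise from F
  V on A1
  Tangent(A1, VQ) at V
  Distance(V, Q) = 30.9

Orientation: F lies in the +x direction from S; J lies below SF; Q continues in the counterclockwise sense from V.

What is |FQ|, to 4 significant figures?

39.29

S is at the origin; SF is horizontal with |SF| = 35.1 and F on the +x side, so F = (35.10, 0.000). A1 meets SF tangentially, so JF is at right angles to SF, so J = F + (0, -7.5) = (35.10, -7.500). On A1, F sits at bearing 90° from J; a 101° counterclockwise sweep puts V at bearing 191°, so V = J + 7.5·(cos 191°, sin 191°) = (27.74, -8.931). The tangent condition forces JV to be normal to VQ, so VQ runs along (−sin 191°, cos 191°); with |VQ| = 30.9, Q = (33.63, -39.26). Then |FQ| = |Q − F| = 39.29.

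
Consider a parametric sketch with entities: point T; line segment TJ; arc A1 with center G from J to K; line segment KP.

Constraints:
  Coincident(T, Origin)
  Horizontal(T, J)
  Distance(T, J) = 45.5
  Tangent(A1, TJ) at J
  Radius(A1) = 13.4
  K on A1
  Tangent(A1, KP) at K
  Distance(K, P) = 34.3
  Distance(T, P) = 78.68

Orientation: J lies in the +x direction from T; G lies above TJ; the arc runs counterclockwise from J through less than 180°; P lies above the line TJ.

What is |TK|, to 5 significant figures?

59.734

T is at the origin; T and J share the same y with |TJ| = 45.5 and J on the +x side, so J = (45.500, 0.0000). The tangent condition forces GJ to be normal to TJ, so G = J + (0, 13.4) = (45.500, 13.400). Since GK ⟂ KP (tangency), |GP| = √(13.4² + 34.3²) = 36.825 regardless of where K sits on A1. So P lies on both circle(T, 78.68) and circle(G, 36.825); the above-TJ intersection is P = (64.638, 44.861). K is the foot of the tangent from P: K = (58.698, 11.079).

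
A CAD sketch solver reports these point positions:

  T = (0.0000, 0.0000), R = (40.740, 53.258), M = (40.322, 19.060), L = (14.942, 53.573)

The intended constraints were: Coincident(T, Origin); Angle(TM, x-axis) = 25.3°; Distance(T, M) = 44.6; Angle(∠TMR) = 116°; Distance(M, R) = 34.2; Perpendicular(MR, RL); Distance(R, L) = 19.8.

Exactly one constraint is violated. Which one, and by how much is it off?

Distance(R, L) = 19.8 — off by 6.00.

T = (0.00, 0.00) ✓; TM at 25.30° ✓; |TM| = 44.60 ✓; ∠TMR = 116.0° ✓; |MR| = 34.20 ✓; ∠(MR, RL) = 90.00° ✓; |RL| = 25.80 ✗.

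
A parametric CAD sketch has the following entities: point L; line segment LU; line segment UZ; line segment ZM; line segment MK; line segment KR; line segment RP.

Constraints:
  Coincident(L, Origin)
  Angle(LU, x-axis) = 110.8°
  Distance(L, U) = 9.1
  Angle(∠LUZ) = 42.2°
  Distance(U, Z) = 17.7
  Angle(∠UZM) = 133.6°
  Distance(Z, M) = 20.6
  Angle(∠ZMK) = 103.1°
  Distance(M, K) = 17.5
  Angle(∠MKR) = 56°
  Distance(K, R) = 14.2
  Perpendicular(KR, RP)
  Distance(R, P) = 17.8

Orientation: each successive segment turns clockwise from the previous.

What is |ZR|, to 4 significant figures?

16.47

L is at the origin; LU runs at 110.8° with length 9.1, so U = (-3.231, 8.507). ∠LUZ = 42.2° gives UZ at -27.00° from the x-axis; with |UZ| = 17.7, Z = (12.54, 0.4713). ∠UZM = 133.6° gives ZM at -73.40° from the x-axis; with |ZM| = 20.6, M = (18.42, -19.27). ∠ZMK = 103.1° gives MK at -150.3° from the x-axis; with |MK| = 17.5, K = (3.223, -27.94). ∠MKR = 56.0° gives KR at 85.70° from the x-axis; with |KR| = 14.2, R = (4.288, -13.78). Then |ZR| = |R − Z| = 16.47.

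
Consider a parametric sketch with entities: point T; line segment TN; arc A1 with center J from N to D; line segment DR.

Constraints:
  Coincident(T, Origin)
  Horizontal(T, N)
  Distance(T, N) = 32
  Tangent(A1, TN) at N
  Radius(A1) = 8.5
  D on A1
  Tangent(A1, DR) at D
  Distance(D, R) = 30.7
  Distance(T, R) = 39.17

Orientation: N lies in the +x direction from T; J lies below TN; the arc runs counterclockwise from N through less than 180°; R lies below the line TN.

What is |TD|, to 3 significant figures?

24.6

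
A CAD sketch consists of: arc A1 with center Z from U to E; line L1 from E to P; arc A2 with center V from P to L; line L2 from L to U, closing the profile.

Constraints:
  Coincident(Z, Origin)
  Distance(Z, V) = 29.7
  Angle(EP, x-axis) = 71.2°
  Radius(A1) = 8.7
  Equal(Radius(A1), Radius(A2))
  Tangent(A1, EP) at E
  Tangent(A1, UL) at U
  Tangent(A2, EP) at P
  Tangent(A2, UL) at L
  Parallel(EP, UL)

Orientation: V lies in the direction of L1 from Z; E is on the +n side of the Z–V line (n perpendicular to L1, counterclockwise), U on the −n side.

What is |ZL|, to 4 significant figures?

30.95

The slot axis is L1's direction at 71.2°, so u = (cos 71.2°, sin 71.2°) = (0.3223, 0.9466) and n = (−sin 71.2°, cos 71.2°) = (-0.9466, 0.3223). Z is at the origin and V lies 29.7 along u from Z, so V = 29.7·u = (9.571, 28.12). Tangency of A1 to both parallel lines with radius 8.7 puts E and U at Z ± 8.7·n: E = (-8.236, 2.804), U = (8.236, -2.804). Equal radii place P and L the same way about V: P = V + 8.7·n = (1.335, 30.92), L = V − 8.7·n = (17.81, 25.31). Then |ZL| = |L − Z| = 30.95.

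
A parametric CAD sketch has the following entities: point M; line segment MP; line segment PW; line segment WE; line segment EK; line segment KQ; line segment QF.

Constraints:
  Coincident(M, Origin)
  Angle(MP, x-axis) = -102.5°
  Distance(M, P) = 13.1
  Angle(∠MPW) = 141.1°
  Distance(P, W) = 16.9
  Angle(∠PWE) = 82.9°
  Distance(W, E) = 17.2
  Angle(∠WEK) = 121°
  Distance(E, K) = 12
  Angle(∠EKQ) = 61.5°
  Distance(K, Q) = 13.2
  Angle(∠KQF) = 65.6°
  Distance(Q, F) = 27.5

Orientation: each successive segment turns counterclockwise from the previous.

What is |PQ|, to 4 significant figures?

10.03

∠WEK = 121.0° gives EK at 92.50° from the x-axis; with |EK| = 12.0, K = (18.50, -6.445). ∠EKQ = 61.5° gives KQ at -149.0° from the x-axis; with |KQ| = 13.2, Q = (7.184, -13.24). Then |PQ| = |Q − P| = 10.03.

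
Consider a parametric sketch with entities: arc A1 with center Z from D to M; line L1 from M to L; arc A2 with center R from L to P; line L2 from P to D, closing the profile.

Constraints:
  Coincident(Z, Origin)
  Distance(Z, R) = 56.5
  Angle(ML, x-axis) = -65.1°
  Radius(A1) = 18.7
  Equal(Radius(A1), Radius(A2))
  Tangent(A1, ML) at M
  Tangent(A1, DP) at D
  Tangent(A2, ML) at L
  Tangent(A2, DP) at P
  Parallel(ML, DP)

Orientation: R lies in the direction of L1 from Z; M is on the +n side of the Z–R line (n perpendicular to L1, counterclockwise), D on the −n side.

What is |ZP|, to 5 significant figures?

59.514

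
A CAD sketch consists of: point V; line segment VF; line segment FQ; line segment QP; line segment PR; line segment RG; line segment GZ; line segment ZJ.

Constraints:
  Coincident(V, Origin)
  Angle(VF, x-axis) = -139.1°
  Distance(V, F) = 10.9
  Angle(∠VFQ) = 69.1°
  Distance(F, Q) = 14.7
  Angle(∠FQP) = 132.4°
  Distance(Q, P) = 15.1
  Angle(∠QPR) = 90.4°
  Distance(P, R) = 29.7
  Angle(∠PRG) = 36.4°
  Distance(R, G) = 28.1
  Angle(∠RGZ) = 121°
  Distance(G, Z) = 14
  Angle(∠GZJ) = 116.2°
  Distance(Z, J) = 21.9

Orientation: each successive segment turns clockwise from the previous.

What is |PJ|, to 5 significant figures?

12.792

V is at the origin; VF runs at -139.1° with length 10.9, so F = (-8.2388, -7.1367). ∠VFQ = 69.1° gives FQ at 110.00° from the x-axis; with |FQ| = 14.7, Q = (-13.266, 6.6768). ∠FQP = 132.4° gives QP at 62.400° from the x-axis; with |QP| = 15.1, P = (-6.2707, 20.058). ∠QPR = 90.4° gives PR at -27.200° from the x-axis; with |PR| = 29.7, R = (20.145, 6.4827). ∠PRG = 36.4° gives RG at -170.80° from the x-axis; with |RG| = 28.1, G = (-7.5936, 1.9900). ∠RGZ = 121.0° gives GZ at 130.20° from the x-axis; with |GZ| = 14.0, Z = (-16.630, 12.683). ∠GZJ = 116.2° gives ZJ at 66.400° from the x-axis; with |ZJ| = 21.9, J = (-7.8624, 32.751). Then |PJ| = |J − P| = 12.792.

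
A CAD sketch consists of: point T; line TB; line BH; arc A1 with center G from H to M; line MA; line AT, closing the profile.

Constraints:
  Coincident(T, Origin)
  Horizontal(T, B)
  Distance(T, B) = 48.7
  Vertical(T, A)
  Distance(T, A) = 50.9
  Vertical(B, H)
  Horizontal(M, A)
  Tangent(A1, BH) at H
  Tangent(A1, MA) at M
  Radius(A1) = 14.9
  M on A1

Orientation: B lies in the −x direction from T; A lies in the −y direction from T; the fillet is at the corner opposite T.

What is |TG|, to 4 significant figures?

49.38

T is at the origin; T and B share the same y with |TB| = 48.7 and B on the −x side, so B = (-48.70, 0.000). T and A share the same x with |TA| = 50.9 and A on the −y side, so A = (0.000, -50.90). The virtual corner opposite T is at (-48.70, -50.90). Since A1 is tangent to BH there, GH ⟂ BH and since A1 is tangent to MA there, GM ⟂ MA, with radius 14.9, so the center G sits 14.9 in from both sides at G = (-33.80, -36.00). Then |TG| = |G − T| = 49.38.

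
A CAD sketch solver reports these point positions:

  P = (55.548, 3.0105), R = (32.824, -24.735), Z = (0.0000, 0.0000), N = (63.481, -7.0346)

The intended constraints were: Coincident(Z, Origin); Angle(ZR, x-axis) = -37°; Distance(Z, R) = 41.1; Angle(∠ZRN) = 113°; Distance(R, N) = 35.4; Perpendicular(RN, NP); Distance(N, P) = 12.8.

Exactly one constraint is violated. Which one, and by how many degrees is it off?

Perpendicular(RN, NP) — off by 8.30°.

Z = (0.00, 0.00) ✓; ZR at -37.00° ✓; |ZR| = 41.10 ✓; ∠ZRN = 113.0° ✓; |RN| = 35.40 ✓; ∠(RN, NP) = 98.30° ✗; |NP| = 12.80 ✓.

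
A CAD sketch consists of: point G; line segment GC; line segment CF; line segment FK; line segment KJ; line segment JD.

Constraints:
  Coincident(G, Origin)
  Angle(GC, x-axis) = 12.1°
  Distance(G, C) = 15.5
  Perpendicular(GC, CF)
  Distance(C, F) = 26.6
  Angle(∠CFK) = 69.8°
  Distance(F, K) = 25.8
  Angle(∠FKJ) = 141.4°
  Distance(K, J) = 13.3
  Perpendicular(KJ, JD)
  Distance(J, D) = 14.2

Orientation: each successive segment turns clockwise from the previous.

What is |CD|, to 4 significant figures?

18.99

G is at the origin; GC runs at 12.1° with length 15.5, so C = (15.16, 3.249). GC is perpendicular to CF, so CF runs at -77.90°; with |CF| = 26.6, F = (20.73, -22.76). ∠CFK = 69.8° gives FK at 171.9° from the x-axis; with |FK| = 25.8, K = (-4.811, -19.12). ∠FKJ = 141.4° gives KJ at 133.3° from the x-axis; with |KJ| = 13.3, J = (-13.93, -9.445). KJ ⟂ JD, so JD runs at 43.30°; with |JD| = 14.2, D = (-3.598, 0.2933). Then |CD| = |D − C| = 18.99.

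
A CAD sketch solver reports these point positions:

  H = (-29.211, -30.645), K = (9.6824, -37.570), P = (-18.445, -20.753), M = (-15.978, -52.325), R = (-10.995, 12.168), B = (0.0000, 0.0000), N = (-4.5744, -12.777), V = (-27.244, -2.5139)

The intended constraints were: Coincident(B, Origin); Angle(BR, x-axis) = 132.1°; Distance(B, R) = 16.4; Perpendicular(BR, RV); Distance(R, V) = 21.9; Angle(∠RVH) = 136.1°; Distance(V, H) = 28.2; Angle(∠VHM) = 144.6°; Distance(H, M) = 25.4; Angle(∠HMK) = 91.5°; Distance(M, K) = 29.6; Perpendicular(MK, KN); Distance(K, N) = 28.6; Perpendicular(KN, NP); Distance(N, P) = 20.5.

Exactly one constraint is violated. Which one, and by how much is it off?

Distance(N, P) = 20.5 — off by 4.50.

B = (0.00, 0.00) ✓; BR at 132.1° ✓; |BR| = 16.40 ✓; ∠(BR, RV) = 90.00° ✓; |RV| = 21.90 ✓; ∠RVH = 136.1° ✓; |VH| = 28.20 ✓; ∠VHM = 144.6° ✓; |HM| = 25.40 ✓; ∠HMK = 91.50° ✓; |MK| = 29.60 ✓; ∠(MK, KN) = 90.00° ✓; |KN| = 28.60 ✓; ∠(KN, NP) = 90.00° ✓; |NP| = 16.00 ✗.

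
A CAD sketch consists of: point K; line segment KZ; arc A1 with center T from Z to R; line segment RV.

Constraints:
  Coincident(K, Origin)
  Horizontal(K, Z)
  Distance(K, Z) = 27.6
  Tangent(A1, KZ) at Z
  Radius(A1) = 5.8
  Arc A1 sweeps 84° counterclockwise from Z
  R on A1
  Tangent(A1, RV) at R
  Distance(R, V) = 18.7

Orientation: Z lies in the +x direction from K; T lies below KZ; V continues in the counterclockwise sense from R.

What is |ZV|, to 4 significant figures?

25.01

On A1, Z sits at bearing 90° from T; an 84° counterclockwise sweep puts R at bearing 174°, so R = T + 5.8·(cos 174°, sin 174°) = (21.83, -5.194). A1 meets RV tangentially, so TR is at right angles to RV, so RV runs along (−sin 174°, cos 174°); with |RV| = 18.7, V = (19.88, -23.79). Then |ZV| = |V − Z| = 25.01.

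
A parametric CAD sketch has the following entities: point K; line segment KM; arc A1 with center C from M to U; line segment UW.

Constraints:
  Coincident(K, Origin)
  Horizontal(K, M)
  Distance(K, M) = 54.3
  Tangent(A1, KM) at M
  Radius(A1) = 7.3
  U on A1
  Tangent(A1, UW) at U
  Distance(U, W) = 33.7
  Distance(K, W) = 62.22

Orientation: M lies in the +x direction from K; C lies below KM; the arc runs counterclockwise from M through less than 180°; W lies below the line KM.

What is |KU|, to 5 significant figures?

47.558

K is at the origin; KM is horizontal with |KM| = 54.3 and M on the +x side, so M = (54.300, 0.0000). The tangent condition forces CM to be normal to KM, so C = M + (0, -7.3) = (54.300, -7.3000). Since CU ⟂ UW (tangency), |CW| = √(7.3² + 33.7²) = 34.482 regardless of where U sits on A1. So W lies on both circle(K, 62.22) and circle(C, 34.482); the below-KM intersection is W = (46.833, -40.963). U is the foot of the tangent from W: U = (47.000, -7.2638).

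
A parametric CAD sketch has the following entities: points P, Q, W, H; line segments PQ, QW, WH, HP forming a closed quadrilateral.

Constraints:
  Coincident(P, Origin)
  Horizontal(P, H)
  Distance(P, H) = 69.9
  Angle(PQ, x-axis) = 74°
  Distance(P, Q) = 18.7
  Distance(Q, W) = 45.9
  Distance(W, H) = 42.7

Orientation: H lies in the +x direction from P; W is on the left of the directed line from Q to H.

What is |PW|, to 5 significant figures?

59.552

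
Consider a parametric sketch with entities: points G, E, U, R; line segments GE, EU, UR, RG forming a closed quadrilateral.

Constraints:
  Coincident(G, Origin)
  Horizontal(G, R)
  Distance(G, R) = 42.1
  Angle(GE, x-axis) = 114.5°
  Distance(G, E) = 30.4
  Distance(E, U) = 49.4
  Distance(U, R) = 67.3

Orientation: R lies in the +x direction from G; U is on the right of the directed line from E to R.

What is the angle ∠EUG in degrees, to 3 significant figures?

35.6°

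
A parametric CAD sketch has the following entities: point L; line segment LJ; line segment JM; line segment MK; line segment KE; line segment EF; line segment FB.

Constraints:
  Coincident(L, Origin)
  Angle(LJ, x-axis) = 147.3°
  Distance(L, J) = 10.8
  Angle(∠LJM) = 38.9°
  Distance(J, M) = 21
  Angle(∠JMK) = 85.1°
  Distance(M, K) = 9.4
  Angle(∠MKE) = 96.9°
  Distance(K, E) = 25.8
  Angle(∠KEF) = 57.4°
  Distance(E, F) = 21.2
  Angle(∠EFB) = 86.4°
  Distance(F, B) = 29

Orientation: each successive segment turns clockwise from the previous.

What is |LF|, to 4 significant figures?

15.11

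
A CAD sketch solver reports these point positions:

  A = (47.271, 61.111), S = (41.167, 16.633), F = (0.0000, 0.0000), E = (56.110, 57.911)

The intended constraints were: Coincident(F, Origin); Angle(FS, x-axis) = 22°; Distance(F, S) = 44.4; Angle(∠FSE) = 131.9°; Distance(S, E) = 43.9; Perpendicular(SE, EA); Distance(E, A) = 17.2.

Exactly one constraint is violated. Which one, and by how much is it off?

Distance(E, A) = 17.2 — off by 7.80.

F = (0.00, 0.00) ✓; FS at 22.00° ✓; |FS| = 44.40 ✓; ∠FSE = 131.9° ✓; |SE| = 43.90 ✓; ∠(SE, EA) = 90.00° ✓; |EA| = 9.400 ✗.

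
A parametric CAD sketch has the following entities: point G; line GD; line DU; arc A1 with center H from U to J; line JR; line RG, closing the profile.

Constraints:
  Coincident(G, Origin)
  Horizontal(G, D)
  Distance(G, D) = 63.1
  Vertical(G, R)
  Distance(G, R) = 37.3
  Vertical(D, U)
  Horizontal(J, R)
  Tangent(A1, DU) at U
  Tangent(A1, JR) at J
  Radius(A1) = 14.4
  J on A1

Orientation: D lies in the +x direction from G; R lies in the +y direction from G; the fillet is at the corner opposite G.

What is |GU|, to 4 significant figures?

67.13

G is at the origin; G and D share the same y with |GD| = 63.1 and D on the +x side, so D = (63.10, 0.000). GR is vertical with |GR| = 37.3 and R on the +y side, so R = (0.000, 37.30). The virtual corner opposite G is at (63.10, 37.30). Tangency of A1 to DU means the radius HU is perpendicular to DU and tangency of A1 to JR means the radius HJ is perpendicular to JR, with radius 14.4, so the center H sits 14.4 in from both sides at H = (48.70, 22.90). That places the tangent points at U = (63.10, 22.90) on DU and J = (48.70, 37.30) on JR. Then |GU| = |U − G| = 67.13.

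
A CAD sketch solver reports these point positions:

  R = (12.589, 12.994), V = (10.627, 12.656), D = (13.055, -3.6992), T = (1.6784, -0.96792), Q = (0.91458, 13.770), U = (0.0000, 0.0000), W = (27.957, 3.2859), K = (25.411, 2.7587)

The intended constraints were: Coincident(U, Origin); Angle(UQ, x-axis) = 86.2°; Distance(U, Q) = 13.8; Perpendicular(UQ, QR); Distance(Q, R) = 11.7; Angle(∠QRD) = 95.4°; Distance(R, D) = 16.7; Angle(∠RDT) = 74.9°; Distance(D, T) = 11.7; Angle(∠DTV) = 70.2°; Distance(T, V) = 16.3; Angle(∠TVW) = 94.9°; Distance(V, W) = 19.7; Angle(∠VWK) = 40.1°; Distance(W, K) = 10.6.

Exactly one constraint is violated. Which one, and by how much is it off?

Distance(W, K) = 10.6 — off by 8.00.

U = (0.00, 0.00) ✓; UQ at 86.20° ✓; |UQ| = 13.80 ✓; ∠(UQ, QR) = 90.00° ✓; |QR| = 11.70 ✓; ∠QRD = 95.40° ✓; |RD| = 16.70 ✓; ∠RDT = 74.90° ✓; |DT| = 11.70 ✓; ∠DTV = 70.20° ✓; |TV| = 16.30 ✓; ∠TVW = 94.90° ✓; |VW| = 19.70 ✓; ∠VWK = 40.10° ✓; |WK| = 2.600 ✗.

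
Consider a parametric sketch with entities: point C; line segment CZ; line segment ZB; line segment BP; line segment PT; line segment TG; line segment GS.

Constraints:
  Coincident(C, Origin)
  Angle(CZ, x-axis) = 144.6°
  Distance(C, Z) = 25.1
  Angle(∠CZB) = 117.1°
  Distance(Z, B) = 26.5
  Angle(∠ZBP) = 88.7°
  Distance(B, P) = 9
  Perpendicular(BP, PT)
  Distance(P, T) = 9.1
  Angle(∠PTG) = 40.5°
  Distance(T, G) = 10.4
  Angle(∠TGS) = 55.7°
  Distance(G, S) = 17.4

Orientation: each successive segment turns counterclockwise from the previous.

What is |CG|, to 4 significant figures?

41.85

BP is perpendicular to PT, so PT runs at 28.80°; with |PT| = 9.1, T = (-31.66, -1.199). ∠PTG = 40.5° gives TG at 168.3° from the x-axis; with |TG| = 10.4, G = (-41.84, 0.9098). Then |CG| = |G − C| = 41.85.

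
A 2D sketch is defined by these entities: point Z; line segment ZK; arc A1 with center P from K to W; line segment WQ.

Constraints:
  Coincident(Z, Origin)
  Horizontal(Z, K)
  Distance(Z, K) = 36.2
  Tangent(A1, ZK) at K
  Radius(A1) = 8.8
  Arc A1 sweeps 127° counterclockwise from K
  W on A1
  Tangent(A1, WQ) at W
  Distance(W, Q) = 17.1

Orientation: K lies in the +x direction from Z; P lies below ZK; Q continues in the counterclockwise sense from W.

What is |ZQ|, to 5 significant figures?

48.245

On A1, K sits at bearing 90° from P; a 127° counterclockwise sweep puts W at bearing 217°, so W = P + 8.8·(cos 217°, sin 217°) = (29.172, -14.096). Tangency of A1 to WQ means the radius PW is perpendicular to WQ, so WQ runs along (−sin 217°, cos 217°); with |WQ| = 17.1, Q = (39.463, -27.753). Then |ZQ| = |Q − Z| = 48.245.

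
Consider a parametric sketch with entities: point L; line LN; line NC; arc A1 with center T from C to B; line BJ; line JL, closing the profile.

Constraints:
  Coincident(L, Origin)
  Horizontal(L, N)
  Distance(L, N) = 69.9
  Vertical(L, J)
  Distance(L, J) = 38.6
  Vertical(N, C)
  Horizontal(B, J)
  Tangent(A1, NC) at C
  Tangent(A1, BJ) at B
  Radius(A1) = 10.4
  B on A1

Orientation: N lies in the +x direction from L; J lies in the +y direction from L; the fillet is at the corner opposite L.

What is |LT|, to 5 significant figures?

65.844

LJ is vertical with |LJ| = 38.6 and J on the +y side, so J = (0.0000, 38.600). The virtual corner opposite L is at (69.900, 38.600). Tangency of A1 to NC means the radius TC is perpendicular to NC and A1 meets BJ tangentially, so TB is at right angles to BJ, with radius 10.4, so the center T sits 10.4 in from both sides at T = (59.500, 28.200). Then |LT| = |T − L| = 65.844.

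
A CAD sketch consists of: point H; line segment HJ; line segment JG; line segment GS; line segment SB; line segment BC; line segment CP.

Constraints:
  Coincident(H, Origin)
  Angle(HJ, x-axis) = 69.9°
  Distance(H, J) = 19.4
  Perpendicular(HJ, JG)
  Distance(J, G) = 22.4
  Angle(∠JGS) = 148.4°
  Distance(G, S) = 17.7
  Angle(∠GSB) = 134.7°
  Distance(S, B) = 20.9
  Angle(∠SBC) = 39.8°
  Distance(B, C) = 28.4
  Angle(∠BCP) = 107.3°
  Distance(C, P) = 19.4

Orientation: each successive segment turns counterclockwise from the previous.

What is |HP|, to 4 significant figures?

36.27

H is at the origin; HJ runs at 69.9° with length 19.4, so J = (6.667, 18.22). The perpendicularity gives JG at right angles to HJ, so JG runs at 159.9°; with |JG| = 22.4, G = (-14.37, 25.92). ∠JGS = 148.4° gives GS at -168.5° from the x-axis; with |GS| = 17.7, S = (-31.71, 22.39). ∠GSB = 134.7° gives SB at -123.2° from the x-axis; with |SB| = 20.9, B = (-43.16, 4.899). ∠SBC = 39.8° gives BC at 17.00° from the x-axis; with |BC| = 28.4, C = (-16.00, 13.20). ∠BCP = 107.3° gives CP at 89.70° from the x-axis; with |CP| = 19.4, P = (-15.90, 32.60). Then |HP| = |P − H| = 36.27.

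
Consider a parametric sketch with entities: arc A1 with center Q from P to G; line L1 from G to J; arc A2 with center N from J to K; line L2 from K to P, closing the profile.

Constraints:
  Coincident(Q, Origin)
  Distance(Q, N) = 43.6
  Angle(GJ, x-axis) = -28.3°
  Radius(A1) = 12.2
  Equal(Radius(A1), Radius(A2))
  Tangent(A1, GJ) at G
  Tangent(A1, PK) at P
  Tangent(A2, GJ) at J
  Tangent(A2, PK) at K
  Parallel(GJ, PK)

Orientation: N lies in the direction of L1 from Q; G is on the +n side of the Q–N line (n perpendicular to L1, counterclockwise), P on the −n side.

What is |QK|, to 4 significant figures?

45.27

The slot axis is L1's direction at -28.3°, so u = (cos -28.3°, sin -28.3°) = (0.8805, -0.4741) and n = (−sin -28.3°, cos -28.3°) = (0.4741, 0.8805). Q is at the origin and N lies 43.6 along u from Q, so N = 43.6·u = (38.39, -20.67). Tangency of A1 to both parallel lines with radius 12.2 puts G and P at Q ± 12.2·n: G = (5.784, 10.74), P = (-5.784, -10.74). Equal radii place J and K the same way about N: J = N + 12.2·n = (44.17, -9.928), K = N − 12.2·n = (32.60, -31.41). Then |QK| = |K − Q| = 45.27.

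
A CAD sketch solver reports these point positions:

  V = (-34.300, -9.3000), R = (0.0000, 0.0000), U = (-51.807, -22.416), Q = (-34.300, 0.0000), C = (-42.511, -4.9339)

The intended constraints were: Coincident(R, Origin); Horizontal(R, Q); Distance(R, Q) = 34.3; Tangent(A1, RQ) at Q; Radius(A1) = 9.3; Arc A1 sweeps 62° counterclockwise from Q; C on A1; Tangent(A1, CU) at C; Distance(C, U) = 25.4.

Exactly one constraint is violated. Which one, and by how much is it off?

Distance(C, U) = 25.4 — off by 5.60.

R = (0.00, 0.00) ✓; R.y = 0.00, Q.y = 0.00 ✓; |RQ| = 34.30 ✓; ∠(VQ, QR) = 90.00° ✓; |VQ| = 9.300 ✓; bearing(V→C) − bearing(V→Q) = 62.00° ✓; |VC| = 9.300 ✓; ∠(VC, CU) = 90.00° ✓; |CU| = 19.80 ✗.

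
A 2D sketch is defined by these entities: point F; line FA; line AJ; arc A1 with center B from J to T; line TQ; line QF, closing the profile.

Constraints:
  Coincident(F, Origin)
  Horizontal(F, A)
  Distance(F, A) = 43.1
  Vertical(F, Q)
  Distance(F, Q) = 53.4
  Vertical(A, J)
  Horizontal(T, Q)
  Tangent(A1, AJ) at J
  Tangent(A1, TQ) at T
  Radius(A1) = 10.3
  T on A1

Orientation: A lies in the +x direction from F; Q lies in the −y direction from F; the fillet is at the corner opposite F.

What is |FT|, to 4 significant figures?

62.67

F is at the origin; FA is horizontal with |FA| = 43.1 and A on the +x side, so A = (43.10, 0.000). F and Q share the same x with |FQ| = 53.4 and Q on the −y side, so Q = (0.000, -53.40). The virtual corner opposite F is at (43.10, -53.40). Since A1 is tangent to AJ there, BJ ⟂ AJ and the tangent condition forces BT to be normal to TQ, with radius 10.3, so the center B sits 10.3 in from both sides at B = (32.80, -43.10). That places the tangent points at J = (43.10, -43.10) on AJ and T = (32.80, -53.40) on TQ. Then |FT| = |T − F| = 62.67.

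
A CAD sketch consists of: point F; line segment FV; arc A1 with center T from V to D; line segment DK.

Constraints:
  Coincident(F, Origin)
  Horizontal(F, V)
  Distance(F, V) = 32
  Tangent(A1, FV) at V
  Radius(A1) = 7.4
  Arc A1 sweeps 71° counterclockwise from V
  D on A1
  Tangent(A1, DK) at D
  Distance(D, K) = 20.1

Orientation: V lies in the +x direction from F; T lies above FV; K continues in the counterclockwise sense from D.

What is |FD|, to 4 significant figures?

39.31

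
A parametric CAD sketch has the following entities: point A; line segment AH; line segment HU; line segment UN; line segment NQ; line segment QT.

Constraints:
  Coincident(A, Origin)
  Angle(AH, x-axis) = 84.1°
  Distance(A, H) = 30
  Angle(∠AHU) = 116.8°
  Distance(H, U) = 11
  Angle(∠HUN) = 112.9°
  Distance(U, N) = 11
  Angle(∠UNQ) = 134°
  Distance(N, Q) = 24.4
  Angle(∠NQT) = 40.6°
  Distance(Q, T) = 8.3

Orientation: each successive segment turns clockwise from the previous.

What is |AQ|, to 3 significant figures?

20.1

A is at the origin; AH runs at 84.1° with length 30.0, so H = (3.08, 29.8). ∠AHU = 116.8° gives HU at 20.9° from the x-axis; with |HU| = 11.0, U = (13.4, 33.8). ∠HUN = 112.9° gives UN at -46.2° from the x-axis; with |UN| = 11.0, N = (21.0, 25.8). ∠UNQ = 134.0° gives NQ at -92.2° from the x-axis; with |NQ| = 24.4, Q = (20.0, 1.44). Then |AQ| = |Q − A| = 20.1.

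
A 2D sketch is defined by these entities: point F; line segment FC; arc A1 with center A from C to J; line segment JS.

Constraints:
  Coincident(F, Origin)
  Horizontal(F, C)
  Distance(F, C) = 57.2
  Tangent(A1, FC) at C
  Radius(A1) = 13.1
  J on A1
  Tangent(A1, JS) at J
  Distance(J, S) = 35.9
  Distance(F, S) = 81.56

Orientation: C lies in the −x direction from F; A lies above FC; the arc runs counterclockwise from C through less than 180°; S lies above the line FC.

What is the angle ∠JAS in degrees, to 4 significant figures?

69.95°

Checks: |AJ| = 13.10 ✓; ∠(AJ, JS) = 90.00° ✓; |JS| = 35.90 ✓; |FS| = 81.56 ✓.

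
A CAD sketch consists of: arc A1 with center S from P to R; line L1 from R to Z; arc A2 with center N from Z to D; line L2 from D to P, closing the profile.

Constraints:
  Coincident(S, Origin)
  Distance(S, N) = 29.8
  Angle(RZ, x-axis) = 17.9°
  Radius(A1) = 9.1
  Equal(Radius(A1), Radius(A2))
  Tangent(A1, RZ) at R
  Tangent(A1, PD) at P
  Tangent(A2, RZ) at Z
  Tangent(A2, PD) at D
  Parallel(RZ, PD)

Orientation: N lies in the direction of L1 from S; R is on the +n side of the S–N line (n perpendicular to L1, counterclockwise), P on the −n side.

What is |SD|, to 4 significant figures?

31.16

The slot axis is L1's direction at 17.9°, so u = (cos 17.9°, sin 17.9°) = (0.9516, 0.3074) and n = (−sin 17.9°, cos 17.9°) = (-0.3074, 0.9516). S is at the origin and N lies 29.8 along u from S, so N = 29.8·u = (28.36, 9.159). Tangency of A1 to both parallel lines with radius 9.1 puts R and P at S ± 9.1·n: R = (-2.797, 8.660), P = (2.797, -8.660). Equal radii place Z and D the same way about N: Z = N + 9.1·n = (25.56, 17.82), D = N − 9.1·n = (31.15, 0.4997). Then |SD| = |D − S| = 31.16.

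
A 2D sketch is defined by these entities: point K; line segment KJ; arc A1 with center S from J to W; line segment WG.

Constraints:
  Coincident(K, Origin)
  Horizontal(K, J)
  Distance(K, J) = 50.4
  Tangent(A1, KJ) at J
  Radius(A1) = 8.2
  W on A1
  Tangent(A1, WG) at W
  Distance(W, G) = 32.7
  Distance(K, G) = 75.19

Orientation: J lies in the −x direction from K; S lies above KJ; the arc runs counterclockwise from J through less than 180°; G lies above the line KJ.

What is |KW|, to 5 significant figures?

45.954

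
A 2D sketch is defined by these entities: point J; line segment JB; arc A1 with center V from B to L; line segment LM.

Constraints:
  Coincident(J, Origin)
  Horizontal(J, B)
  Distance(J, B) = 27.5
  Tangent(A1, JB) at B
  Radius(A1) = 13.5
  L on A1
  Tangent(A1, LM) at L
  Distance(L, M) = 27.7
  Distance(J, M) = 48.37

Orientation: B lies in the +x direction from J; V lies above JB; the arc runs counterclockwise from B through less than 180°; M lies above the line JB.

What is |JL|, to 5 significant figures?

43.925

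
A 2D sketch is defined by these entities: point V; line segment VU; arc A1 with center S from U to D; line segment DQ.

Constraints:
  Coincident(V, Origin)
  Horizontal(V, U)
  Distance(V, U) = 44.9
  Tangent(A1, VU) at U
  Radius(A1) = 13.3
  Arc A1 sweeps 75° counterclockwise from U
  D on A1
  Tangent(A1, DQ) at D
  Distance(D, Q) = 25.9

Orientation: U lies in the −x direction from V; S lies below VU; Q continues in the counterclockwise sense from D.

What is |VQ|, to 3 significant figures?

73.3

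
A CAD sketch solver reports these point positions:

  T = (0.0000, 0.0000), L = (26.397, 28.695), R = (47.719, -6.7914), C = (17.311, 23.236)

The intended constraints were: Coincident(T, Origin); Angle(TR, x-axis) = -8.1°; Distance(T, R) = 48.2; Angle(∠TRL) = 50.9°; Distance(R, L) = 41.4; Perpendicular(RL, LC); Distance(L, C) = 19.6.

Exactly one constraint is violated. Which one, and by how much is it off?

Distance(L, C) = 19.6 — off by 9.00.

T = (0.00, 0.00) ✓; TR at -8.100° ✓; |TR| = 48.20 ✓; ∠TRL = 50.90° ✓; |RL| = 41.40 ✓; ∠(RL, LC) = 90.00° ✓; |LC| = 10.60 ✗.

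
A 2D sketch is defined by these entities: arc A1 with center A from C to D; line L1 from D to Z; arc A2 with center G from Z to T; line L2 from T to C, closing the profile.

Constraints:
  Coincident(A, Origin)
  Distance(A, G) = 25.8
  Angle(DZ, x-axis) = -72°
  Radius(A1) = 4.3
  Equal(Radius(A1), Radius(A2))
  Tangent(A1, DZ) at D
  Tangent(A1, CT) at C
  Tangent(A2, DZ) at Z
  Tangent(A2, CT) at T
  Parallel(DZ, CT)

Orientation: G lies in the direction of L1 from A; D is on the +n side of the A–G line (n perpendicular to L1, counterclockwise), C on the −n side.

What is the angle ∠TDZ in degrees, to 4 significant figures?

18.43°

The slot axis is L1's direction at -72.0°, so u = (cos -72.0°, sin -72.0°) = (0.3090, -0.9511) and n = (−sin -72.0°, cos -72.0°) = (0.9511, 0.3090). A is at the origin and G lies 25.8 along u from A, so G = 25.8·u = (7.973, -24.54). Tangency of A1 to both parallel lines with radius 4.3 puts D and C at A ± 4.3·n: D = (4.090, 1.329), C = (-4.090, -1.329). Equal radii place Z and T the same way about G: Z = G + 4.3·n = (12.06, -23.21), T = G − 4.3·n = (3.883, -25.87). Then cos ∠TDZ = DT·DZ / (|DT||DZ|), giving 18.43°.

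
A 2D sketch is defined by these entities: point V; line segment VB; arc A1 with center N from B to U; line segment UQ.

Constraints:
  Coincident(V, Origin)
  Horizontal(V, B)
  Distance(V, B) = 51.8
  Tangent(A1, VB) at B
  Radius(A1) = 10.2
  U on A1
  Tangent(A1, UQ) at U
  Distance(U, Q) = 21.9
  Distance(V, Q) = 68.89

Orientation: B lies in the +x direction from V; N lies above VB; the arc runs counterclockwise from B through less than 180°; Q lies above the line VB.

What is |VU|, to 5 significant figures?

62.919

Checks: |NU| = 10.20 ✓; ∠(NU, UQ) = 90.00° ✓; |UQ| = 21.90 ✓; |VQ| = 68.89 ✓.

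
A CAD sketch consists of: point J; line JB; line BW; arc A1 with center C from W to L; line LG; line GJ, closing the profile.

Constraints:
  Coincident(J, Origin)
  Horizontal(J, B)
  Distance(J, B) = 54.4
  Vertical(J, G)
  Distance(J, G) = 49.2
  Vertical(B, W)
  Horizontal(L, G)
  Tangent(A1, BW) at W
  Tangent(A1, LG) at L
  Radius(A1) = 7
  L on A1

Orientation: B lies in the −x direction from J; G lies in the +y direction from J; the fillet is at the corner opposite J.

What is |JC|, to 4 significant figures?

63.46

J is at the origin; JB is horizontal with |JB| = 54.4 and B on the −x side, so B = (-54.40, 0.000). J and G share the same x with |JG| = 49.2 and G on the +y side, so G = (0.000, 49.20). The virtual corner opposite J is at (-54.40, 49.20). A1 meets BW tangentially, so CW is at right angles to BW and the tangent condition forces CL to be normal to LG, with radius 7.0, so the center C sits 7.0 in from both sides at C = (-47.40, 42.20). Then |JC| = |C − J| = 63.46.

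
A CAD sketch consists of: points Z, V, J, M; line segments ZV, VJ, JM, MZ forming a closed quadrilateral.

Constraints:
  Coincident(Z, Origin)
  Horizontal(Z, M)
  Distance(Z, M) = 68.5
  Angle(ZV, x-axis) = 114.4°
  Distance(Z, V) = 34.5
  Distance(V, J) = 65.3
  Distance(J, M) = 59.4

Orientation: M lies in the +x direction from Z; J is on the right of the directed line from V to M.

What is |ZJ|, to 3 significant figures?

30.9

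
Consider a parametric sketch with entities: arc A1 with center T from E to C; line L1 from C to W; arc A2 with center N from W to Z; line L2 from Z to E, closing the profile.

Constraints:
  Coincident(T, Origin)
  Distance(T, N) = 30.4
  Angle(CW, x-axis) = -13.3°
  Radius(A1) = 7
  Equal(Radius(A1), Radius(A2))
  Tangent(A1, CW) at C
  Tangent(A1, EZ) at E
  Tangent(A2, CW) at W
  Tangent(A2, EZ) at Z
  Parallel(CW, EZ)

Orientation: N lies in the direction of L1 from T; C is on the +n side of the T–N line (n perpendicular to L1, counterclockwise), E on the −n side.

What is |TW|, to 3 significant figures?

31.2

The slot axis is L1's direction at -13.3°, so u = (cos -13.3°, sin -13.3°) = (0.973, -0.230) and n = (−sin -13.3°, cos -13.3°) = (0.230, 0.973). T is at the origin and N lies 30.4 along u from T, so N = 30.4·u = (29.6, -6.99). Tangency of A1 to both parallel lines with radius 7.0 puts C and E at T ± 7.0·n: C = (1.61, 6.81), E = (-1.61, -6.81). Equal radii place W and Z the same way about N: W = N + 7.0·n = (31.2, -0.181), Z = N − 7.0·n = (28.0, -13.8). Then |TW| = |W − T| = 31.2.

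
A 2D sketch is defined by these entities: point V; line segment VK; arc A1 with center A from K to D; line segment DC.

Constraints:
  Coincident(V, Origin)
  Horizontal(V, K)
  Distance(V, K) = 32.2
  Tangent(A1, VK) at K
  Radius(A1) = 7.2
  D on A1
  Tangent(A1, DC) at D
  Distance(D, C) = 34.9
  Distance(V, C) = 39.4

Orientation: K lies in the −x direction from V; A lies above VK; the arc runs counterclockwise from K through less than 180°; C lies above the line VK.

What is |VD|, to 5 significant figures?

25.894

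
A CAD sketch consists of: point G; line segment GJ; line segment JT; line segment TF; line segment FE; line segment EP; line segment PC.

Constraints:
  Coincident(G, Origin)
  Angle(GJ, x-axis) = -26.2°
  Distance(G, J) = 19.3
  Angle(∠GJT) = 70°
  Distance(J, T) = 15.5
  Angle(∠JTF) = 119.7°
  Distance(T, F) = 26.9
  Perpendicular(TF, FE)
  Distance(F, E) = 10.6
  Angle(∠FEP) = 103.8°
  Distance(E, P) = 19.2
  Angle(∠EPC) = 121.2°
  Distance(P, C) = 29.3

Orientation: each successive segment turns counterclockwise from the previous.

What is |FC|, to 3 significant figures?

39.8

G is at the origin; GJ runs at -26.2° with length 19.3, so J = (17.3, -8.52). ∠GJT = 70.0° gives JT at 83.8° from the x-axis; with |JT| = 15.5, T = (19.0, 6.89). ∠JTF = 119.7° gives TF at 144° from the x-axis; with |TF| = 26.9, F = (-2.80, 22.7). The perpendicularity gives FE at right angles to TF, so FE runs at -126°; with |FE| = 10.6, E = (-9.01, 14.1). ∠FEP = 103.8° gives EP at -49.7° from the x-axis; with |EP| = 19.2, P = (3.40, -0.568). ∠EPC = 121.2° gives PC at 9.10° from the x-axis; with |PC| = 29.3, C = (32.3, 4.07). Then |FC| = |C − F| = 39.8.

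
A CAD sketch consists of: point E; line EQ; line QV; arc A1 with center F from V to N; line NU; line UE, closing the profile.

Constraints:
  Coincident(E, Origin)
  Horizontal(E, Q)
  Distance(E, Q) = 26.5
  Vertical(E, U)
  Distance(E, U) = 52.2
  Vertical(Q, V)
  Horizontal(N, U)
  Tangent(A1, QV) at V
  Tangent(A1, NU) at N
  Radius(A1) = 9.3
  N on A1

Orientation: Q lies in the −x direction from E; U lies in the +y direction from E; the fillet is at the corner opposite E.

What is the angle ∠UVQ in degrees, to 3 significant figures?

109°

E is at the origin; EQ is horizontal with |EQ| = 26.5 and Q on the −x side, so Q = (-26.5, 0.00). EU is vertical with |EU| = 52.2 and U on the +y side, so U = (0.00, 52.2). The virtual corner opposite E is at (-26.5, 52.2). Tangency of A1 to QV means the radius FV is perpendicular to QV and since A1 is tangent to NU there, FN ⟂ NU, with radius 9.3, so the center F sits 9.3 in from both sides at F = (-17.2, 42.9). That places the tangent points at V = (-26.5, 42.9) on QV and N = (-17.2, 52.2) on NU. Then cos ∠UVQ = VU·VQ / (|VU||VQ|), giving 109°.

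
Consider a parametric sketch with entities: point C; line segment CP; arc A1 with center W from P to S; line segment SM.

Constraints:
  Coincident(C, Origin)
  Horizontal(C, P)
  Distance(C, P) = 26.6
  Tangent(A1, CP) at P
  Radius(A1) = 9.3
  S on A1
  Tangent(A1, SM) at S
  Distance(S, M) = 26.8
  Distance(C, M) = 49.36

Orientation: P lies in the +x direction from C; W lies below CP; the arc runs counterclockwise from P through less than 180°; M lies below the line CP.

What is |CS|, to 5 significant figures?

23.427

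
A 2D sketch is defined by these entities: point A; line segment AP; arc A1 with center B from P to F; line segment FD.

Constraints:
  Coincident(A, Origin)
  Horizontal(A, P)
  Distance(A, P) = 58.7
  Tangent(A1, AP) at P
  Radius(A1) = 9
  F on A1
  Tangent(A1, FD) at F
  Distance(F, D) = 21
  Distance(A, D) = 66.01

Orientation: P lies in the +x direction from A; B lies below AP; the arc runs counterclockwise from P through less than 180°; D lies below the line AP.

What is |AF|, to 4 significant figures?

51.76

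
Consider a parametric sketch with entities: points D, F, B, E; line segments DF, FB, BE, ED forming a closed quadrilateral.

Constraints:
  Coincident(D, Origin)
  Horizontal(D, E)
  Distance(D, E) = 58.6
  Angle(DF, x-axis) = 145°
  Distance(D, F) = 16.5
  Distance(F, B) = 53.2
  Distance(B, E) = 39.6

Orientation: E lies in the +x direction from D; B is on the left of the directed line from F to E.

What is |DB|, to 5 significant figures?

47.074

D is at the origin; D and E share the same y with |DE| = 58.6 and E in +x, so E = (58.6, 0). DF runs at 145.0° with |DF| = 16.5, so F = (-13.516, 9.4640). B is determined by |FB| = 53.2 and |BE| = 39.6 together: it lies at the intersection of circle(F, 53.2) and circle(E, 39.6). With |FE| = 72.734, the foot of the radical line on FE is 45.043 from F and the perpendicular offset is √(53.2² − 45.043²) = 28.308. Taking the left-of-FE solution: B = (34.828, 31.671).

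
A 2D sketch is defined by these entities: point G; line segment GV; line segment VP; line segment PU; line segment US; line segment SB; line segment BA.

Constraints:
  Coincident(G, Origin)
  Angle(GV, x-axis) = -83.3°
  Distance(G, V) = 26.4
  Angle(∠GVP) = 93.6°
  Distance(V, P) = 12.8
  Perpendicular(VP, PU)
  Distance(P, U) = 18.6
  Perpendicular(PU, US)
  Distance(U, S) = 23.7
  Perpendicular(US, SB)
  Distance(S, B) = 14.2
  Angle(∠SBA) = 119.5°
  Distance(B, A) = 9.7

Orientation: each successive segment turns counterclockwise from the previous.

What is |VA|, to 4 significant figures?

2.486

US ⟂ SB, so SB runs at -86.90°; with |SB| = 14.2, B = (-8.042, -22.42). ∠SBA = 119.5° gives BA at -26.40° from the x-axis; with |BA| = 9.7, A = (0.6465, -26.73). Then |VA| = |A − V| = 2.486.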